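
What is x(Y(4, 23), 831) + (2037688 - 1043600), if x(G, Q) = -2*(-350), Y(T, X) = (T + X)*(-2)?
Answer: 994788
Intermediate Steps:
Y(T, X) = -2*T - 2*X
x(G, Q) = 700
x(Y(4, 23), 831) + (2037688 - 1043600) = 700 + (2037688 - 1043600) = 700 + 994088 = 994788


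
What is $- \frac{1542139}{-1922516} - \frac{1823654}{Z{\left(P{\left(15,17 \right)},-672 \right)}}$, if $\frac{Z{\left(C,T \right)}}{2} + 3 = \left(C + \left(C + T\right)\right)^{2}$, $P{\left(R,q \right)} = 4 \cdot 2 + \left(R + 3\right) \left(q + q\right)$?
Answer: $- \frac{1255475570413}{620244034436} \approx -2.0242$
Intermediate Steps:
$P{\left(R,q \right)} = 8 + 2 q \left(3 + R\right)$ ($P{\left(R,q \right)} = 8 + \left(3 + R\right) 2 q = 8 + 2 q \left(3 + R\right)$)
$Z{\left(C,T \right)} = -6 + 2 \left(T + 2 C\right)^{2}$ ($Z{\left(C,T \right)} = -6 + 2 \left(C + \left(C + T\right)\right)^{2} = -6 + 2 \left(T + 2 C\right)^{2}$)
$- \frac{1542139}{-1922516} - \frac{1823654}{Z{\left(P{\left(15,17 \right)},-672 \right)}} = - \frac{1542139}{-1922516} - \frac{1823654}{-6 + 2 \left(-672 + 2 \left(8 + 6 \cdot 17 + 2 \cdot 15 \cdot 17\right)\right)^{2}} = \left(-1542139\right) \left(- \frac{1}{1922516}\right) - \frac{1823654}{-6 + 2 \left(-672 + 2 \left(8 + 102 + 510\right)\right)^{2}} = \frac{1542139}{1922516} - \frac{1823654}{-6 + 2 \left(-672 + 2 \cdot 620\right)^{2}} = \frac{1542139}{1922516} - \frac{1823654}{-6 + 2 \left(-672 + 1240\right)^{2}} = \frac{1542139}{1922516} - \frac{1823654}{-6 + 2 \cdot 568^{2}} = \frac{1542139}{1922516} - \frac{1823654}{-6 + 2 \cdot 322624} = \frac{1542139}{1922516} - \frac{1823654}{-6 + 645248} = \frac{1542139}{1922516} - \frac{1823654}{645242} = \frac{1542139}{1922516} - \frac{911827}{322621} = - \frac{1255475570413}{620244034436}$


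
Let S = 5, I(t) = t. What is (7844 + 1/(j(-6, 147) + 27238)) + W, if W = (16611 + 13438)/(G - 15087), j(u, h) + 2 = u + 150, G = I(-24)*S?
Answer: 88247708071/11253180 ≈ 7842.0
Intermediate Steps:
G = -120 (G = -24*5 = -120)
j(u, h) = 148 + u (j(u, h) = -2 + (u + 150) = -2 + (150 + u) = 148 + u)
W = -30049/15207 (W = (16611 + 13438)/(-120 - 15087) = 30049/(-15207) = 30049*(-1/15207) = -30049/15207 ≈ -1.9760)
(7844 + 1/(j(-6, 147) + 27238)) + W = (7844 + 1/((148 - 6) + 27238)) - 30049/15207 = (7844 + 1/(142 + 27238)) - 30049/15207 = (7844 + 1/27380) - 30049/15207 = 214768721/27380 - 30049/15207 = 88247708071/11253180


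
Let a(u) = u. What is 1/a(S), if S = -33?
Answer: -1/33 ≈ -0.030303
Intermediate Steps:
1/a(S) = 1/(-33) = -1/33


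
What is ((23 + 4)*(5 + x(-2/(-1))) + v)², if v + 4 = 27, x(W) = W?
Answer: 44944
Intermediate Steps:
v = 23 (v = -4 + 27 = 23)
((23 + 4)*(5 + x(-2/(-1))) + v)² = ((23 + 4)*(5 - 2/(-1)) + 23)² = (27*(5 - 2*(-1)) + 23)² = (27*(5 + 2) + 23)² = (27*7 + 23)² = (189 + 23)² = 212² = 44944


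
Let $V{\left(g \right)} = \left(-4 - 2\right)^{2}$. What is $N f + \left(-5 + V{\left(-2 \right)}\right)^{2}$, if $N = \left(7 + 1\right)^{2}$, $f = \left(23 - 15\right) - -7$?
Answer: $1921$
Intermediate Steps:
$V{\left(g \right)} = 36$ ($V{\left(g \right)} = \left(-6\right)^{2} = 36$)
$f = 15$ ($f = 8 + 7 = 15$)
$N = 64$ ($N = 8^{2} = 64$)
$N f + \left(-5 + V{\left(-2 \right)}\right)^{2} = 64 \cdot 15 + \left(-5 + 36\right)^{2} = 960 + 31^{2} = 960 + 961 = 1921$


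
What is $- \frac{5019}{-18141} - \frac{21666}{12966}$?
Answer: $- \frac{18220364}{13067567} \approx -1.3943$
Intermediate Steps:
$- \frac{5019}{-18141} - \frac{21666}{12966} = \left(-5019\right) \left(- \frac{1}{18141}\right) - \frac{3611}{2161} = \frac{1673}{6047} - \frac{3611}{2161} = - \frac{18220364}{13067567}$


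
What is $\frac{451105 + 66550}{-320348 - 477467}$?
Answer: $- \frac{103531}{159563} \approx -0.64884$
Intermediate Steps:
$\frac{451105 + 66550}{-320348 - 477467} = \frac{517655}{-797815} = 517655 \left(- \frac{1}{797815}\right) = - \frac{103531}{159563}$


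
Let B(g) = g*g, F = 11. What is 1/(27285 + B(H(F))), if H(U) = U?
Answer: 1/27406 ≈ 3.6488e-5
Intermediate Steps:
B(g) = g**2
1/(27285 + B(H(F))) = 1/(27285 + 11**2) = 1/(27285 + 121) = 1/27406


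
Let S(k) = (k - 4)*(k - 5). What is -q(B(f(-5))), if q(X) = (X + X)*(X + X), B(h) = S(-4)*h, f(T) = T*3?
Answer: -4665600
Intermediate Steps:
f(T) = 3*T
S(k) = (-5 + k)*(-4 + k) (S(k) = (-4 + k)*(-5 + k) = (-5 + k)*(-4 + k))
B(h) = 72*h (B(h) = (20 + (-4)² - 9*(-4))*h = (20 + 16 + 36)*h = 72*h)
q(X) = 4*X² (q(X) = (2*X)*(2*X) = 4*X²)
-q(B(f(-5))) = -4*(72*(3*(-5)))² = -4*(72*(-15))² = -4*(-1080)² = -4*1166400 = -1*4665600 = -4665600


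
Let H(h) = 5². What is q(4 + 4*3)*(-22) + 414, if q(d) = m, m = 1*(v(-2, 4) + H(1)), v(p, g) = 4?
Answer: -224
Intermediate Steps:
H(h) = 25
m = 29 (m = 1*(4 + 25) = 1*29 = 29)
q(d) = 29
q(4 + 4*3)*(-22) + 414 = 29*(-22) + 414 = -638 + 414 = -224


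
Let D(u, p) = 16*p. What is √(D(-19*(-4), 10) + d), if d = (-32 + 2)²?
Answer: 2*√265 ≈ 32.558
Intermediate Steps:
d = 900 (d = (-30)² = 900)
√(D(-19*(-4), 10) + d) = √(16*10 + 900) = √(160 + 900) = √1060 = 2*√265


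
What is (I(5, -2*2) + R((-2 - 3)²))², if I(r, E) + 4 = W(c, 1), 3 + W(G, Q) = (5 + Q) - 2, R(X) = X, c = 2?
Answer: 484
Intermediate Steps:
W(G, Q) = Q (W(G, Q) = -3 + ((5 + Q) - 2) = -3 + (3 + Q) = Q)
I(r, E) = -3 (I(r, E) = -4 + 1 = -3)
(I(5, -2*2) + R((-2 - 3)²))² = (-3 + (-2 - 3)²)² = (-3 + (-5)²)² = (-3 + 25)² = 22² = 484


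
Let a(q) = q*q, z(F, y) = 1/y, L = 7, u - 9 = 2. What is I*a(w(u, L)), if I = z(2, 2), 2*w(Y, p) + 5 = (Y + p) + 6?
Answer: 361/8 ≈ 45.125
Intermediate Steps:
u = 11 (u = 9 + 2 = 11)
w(Y, p) = 1/2 + Y/2 + p/2 (w(Y, p) = -5/2 + ((Y + p) + 6)/2 = -5/2 + (6 + Y + p)/2 = -5/2 + (3 + Y/2 + p/2) = 1/2 + Y/2 + p/2)
z(F, y) = 1/y
I = 1/2 ≈ 0.50000
a(q) = q**2
I*a(w(u, L)) = (1/2 + (1/2)*11 + (1/2)*7)**2/2 = (1/2 + 11/2 + 7/2)**2/2 = (19/2)**2/2 = (1/2)*(361/4) = 361/8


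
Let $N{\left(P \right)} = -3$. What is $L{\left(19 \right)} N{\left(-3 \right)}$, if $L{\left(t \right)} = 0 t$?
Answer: $0$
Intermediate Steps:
$L{\left(t \right)} = 0$
$L{\left(19 \right)} N{\left(-3 \right)} = 0 \left(-3\right) = 0$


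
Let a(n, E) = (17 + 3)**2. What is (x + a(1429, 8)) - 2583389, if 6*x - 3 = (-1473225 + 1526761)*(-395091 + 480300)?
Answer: 1515417031/2 ≈ 7.5771e+8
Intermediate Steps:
a(n, E) = 400 (a(n, E) = 20**2 = 400)
x = 1520583009/2 (x = 1/2 + ((-1473225 + 1526761)*(-395091 + 480300))/6 = 1/2 + (53536*85209)/6 = 1/2 + (1/6)*4561749024 = 1/2 + 760291504 = 1520583009/2 ≈ 7.6029e+8)
(x + a(1429, 8)) - 2583389 = (1520583009/2 + 400) - 2583389 = 1520583809/2 - 2583389 = 1515417031/2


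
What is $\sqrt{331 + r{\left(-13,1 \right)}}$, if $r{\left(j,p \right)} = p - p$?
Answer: $\sqrt{331} \approx 18.193$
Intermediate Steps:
$r{\left(j,p \right)} = 0$
$\sqrt{331 + r{\left(-13,1 \right)}} = \sqrt{331 + 0} = \sqrt{331}$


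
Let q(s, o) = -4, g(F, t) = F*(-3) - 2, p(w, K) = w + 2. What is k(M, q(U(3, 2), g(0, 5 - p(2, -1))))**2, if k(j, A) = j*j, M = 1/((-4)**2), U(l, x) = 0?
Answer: 1/65536 ≈ 1.5259e-5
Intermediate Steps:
p(w, K) = 2 + w
g(F, t) = -2 - 3*F (g(F, t) = -3*F - 2 = -2 - 3*F)
M = 1/16 ≈ 0.062500
k(j, A) = j**2
k(M, q(U(3, 2), g(0, 5 - p(2, -1))))**2 = ((1/16)**2)**2 = (1/256)**2 = 1/65536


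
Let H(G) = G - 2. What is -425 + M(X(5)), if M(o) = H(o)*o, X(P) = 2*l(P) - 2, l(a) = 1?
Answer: -425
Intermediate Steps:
H(G) = -2 + G
X(P) = 0 (X(P) = 2*1 - 2 = 2 - 2 = 0)
M(o) = o*(-2 + o) (M(o) = (-2 + o)*o = o*(-2 + o))
-425 + M(X(5)) = -425 + 0*(-2 + 0) = -425 + 0*(-2) = -425 + 0 = -425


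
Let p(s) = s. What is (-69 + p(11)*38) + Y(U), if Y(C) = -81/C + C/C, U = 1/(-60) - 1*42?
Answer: 887210/2521 ≈ 351.93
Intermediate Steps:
U = -2521/60 (U = -1/60 - 42 = -2521/60 ≈ -42.017)
Y(C) = 1 - 81/C (Y(C) = -81/C + 1 = 1 - 81/C)
(-69 + p(11)*38) + Y(U) = (-69 + 11*38) + (-81 - 2521/60)/(-2521/60) = (-69 + 418) - 60/2521*(-7381/60) = 349 + 7381/2521 = 887210/2521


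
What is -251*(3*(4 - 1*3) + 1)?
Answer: -1004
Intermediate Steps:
-251*(3*(4 - 1*3) + 1) = -251*(3*(4 - 3) + 1) = -251*(3*1 + 1) = -251*(3 + 1) = -251*4 = -1004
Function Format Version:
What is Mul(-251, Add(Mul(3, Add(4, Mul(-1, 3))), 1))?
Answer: -1004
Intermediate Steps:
Mul(-251, Add(Mul(3, Add(4, Mul(-1, 3))), 1)) = Mul(-251, Add(Mul(3, Add(4, -3)), 1)) = Mul(-251, Add(Mul(3, 1), 1)) = Mul(-251, Add(3, 1)) = Mul(-251, 4) = -1004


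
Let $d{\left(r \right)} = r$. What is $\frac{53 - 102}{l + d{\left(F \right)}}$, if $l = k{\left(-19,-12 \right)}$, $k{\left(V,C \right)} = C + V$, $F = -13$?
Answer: $\frac{49}{44} \approx 1.1136$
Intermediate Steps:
$l = -31$ ($l = -12 - 19 = -31$)
$\frac{53 - 102}{l + d{\left(F \right)}} = \frac{53 - 102}{-31 - 13} = \frac{53 - 102}{-44} = \left(53 - 102\right) \left(- \frac{1}{44}\right) = \left(-49\right) \left(- \frac{1}{44}\right) = \frac{49}{44}$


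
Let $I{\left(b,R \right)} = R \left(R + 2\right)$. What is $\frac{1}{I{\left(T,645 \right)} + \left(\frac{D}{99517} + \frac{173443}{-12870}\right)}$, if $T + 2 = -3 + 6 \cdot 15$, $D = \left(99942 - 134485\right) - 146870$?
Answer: $\frac{116434890}{48588244728319} \approx 2.3964 \cdot 10^{-6}$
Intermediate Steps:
$D = -181413$ ($D = -34543 - 146870 = -181413$)
$T = 85$ ($T = -2 + \left(-3 + 6 \cdot 15\right) = -2 + \left(-3 + 90\right) = -2 + 87 = 85$)
$I{\left(b,R \right)} = R \left(2 + R\right)$
$\frac{1}{I{\left(T,645 \right)} + \left(\frac{D}{99517} + \frac{173443}{-12870}\right)} = \frac{1}{645 \left(2 + 645\right) + \left(- \frac{181413}{99517} + \frac{173443}{-12870}\right)} = \frac{1}{645 \cdot 647 + \left(\left(-181413\right) \frac{1}{99517} + 173443 \left(- \frac{1}{12870}\right)\right)} = \frac{1}{417315 - \frac{1781392031}{116434890}} = \frac{1}{\frac{48588244728319}{116434890}} = \frac{116434890}{48588244728319}$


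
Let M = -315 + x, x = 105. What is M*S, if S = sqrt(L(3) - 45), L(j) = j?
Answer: -210*I*sqrt(42) ≈ -1361.0*I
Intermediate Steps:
S = I*sqrt(42) (S = sqrt(3 - 45) = sqrt(-42) = I*sqrt(42) ≈ 6.4807*I)
M = -210 (M = -315 + 105 = -210)
M*S = -210*I*sqrt(42)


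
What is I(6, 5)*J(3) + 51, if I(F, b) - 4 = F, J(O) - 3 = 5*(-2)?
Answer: -19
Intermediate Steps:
J(O) = -7 (J(O) = 3 + 5*(-2) = 3 - 10 = -7)
I(F, b) = 4 + F
I(6, 5)*J(3) + 51 = (4 + 6)*(-7) + 51 = 10*(-7) + 51 = -70 + 51 = -19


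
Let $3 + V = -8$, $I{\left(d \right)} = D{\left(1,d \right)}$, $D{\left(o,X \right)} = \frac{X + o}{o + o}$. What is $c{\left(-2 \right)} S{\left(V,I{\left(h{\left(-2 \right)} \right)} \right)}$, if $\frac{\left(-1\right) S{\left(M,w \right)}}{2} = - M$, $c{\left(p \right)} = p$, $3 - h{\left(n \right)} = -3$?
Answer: $44$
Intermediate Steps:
$h{\left(n \right)} = 6$ ($h{\left(n \right)} = 3 - -3 = 3 + 3 = 6$)
$D{\left(o,X \right)} = \frac{X + o}{2 o}$
$I{\left(d \right)} = \frac{1}{2} + \frac{d}{2}$ ($I{\left(d \right)} = \frac{d + 1}{2 \cdot 1} = \frac{1}{2} \cdot 1 \left(1 + d\right) = \frac{1}{2} + \frac{d}{2}$)
$V = -11$ ($V = -3 - 8 = -11$)
$S{\left(M,w \right)} = 2 M$ ($S{\left(M,w \right)} = - 2 \left(- M\right) = 2 M$)
$c{\left(-2 \right)} S{\left(V,I{\left(h{\left(-2 \right)} \right)} \right)} = - 2 \cdot 2 \left(-11\right) = \left(-2\right) \left(-22\right) = 44$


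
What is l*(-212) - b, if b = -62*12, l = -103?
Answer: 22580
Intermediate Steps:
b = -744
l*(-212) - b = -103*(-212) - 1*(-744) = 21836 + 744 = 22580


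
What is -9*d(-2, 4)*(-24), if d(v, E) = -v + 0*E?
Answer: 432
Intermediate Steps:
d(v, E) = -v (d(v, E) = -v + 0 = -v)
-9*d(-2, 4)*(-24) = -(-9)*(-2)*(-24) = -9*2*(-24) = -18*(-24) = 432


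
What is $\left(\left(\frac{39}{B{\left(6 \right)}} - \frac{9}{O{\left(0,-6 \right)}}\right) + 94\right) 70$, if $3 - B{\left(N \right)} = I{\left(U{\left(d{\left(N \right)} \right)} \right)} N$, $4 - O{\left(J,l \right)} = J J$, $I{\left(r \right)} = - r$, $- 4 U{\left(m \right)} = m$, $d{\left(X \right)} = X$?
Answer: $\frac{11935}{2} \approx 5967.5$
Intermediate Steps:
$U{\left(m \right)} = - \frac{m}{4}$
$O{\left(J,l \right)} = 4 - J^{2}$ ($O{\left(J,l \right)} = 4 - J J = 4 - J^{2}$)
$B{\left(N \right)} = 3 - \frac{N^{2}}{4}$ ($B{\left(N \right)} = 3 - - \frac{\left(-1\right) N}{4} N = 3 - \frac{N}{4} N = 3 - \frac{N^{2}}{4}$)
$\left(\left(\frac{39}{B{\left(6 \right)}} - \frac{9}{O{\left(0,-6 \right)}}\right) + 94\right) 70 = \left(\left(\frac{39}{3 - \frac{6^{2}}{4}} - \frac{9}{4 - 0^{2}}\right) + 94\right) 70 = \left(\left(\frac{39}{3 - 9} - \frac{9}{4 - 0}\right) + 94\right) 70 = \left(\left(\frac{39}{3 - 9} - \frac{9}{4 + 0}\right) + 94\right) 70 = \left(\left(\frac{39}{-6} - \frac{9}{4}\right) + 94\right) 70 = \left(\left(39 \left(- \frac{1}{6}\right) - \frac{9}{4}\right) + 94\right) 70 = \left(\left(- \frac{13}{2} - \frac{9}{4}\right) + 94\right) 70 = \left(- \frac{35}{4} + 94\right) 70 = \frac{341}{4} \cdot 70 = \frac{11935}{2}$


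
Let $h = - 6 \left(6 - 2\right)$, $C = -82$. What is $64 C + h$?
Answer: $-5272$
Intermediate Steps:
$h = -24$ ($h = \left(-6\right) 4 = -24$)
$64 C + h = 64 \left(-82\right) - 24 = -5248 - 24 = -5272$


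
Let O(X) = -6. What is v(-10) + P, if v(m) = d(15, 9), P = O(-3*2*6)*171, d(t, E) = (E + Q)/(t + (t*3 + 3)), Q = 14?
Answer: -64615/63 ≈ -1025.6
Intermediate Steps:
d(t, E) = (14 + E)/(3 + 4*t) (d(t, E) = (E + 14)/(t + (t*3 + 3)) = (14 + E)/(t + (3*t + 3)) = (14 + E)/(t + (3 + 3*t)) = (14 + E)/(3 + 4*t))
P = -1026 (P = -6*171 = -1026)
v(m) = 23/63 (v(m) = (14 + 9)/(3 + 4*15) = 23/(3 + 60) = 23/63)
v(-10) + P = 23/63 - 1026 = -64615/63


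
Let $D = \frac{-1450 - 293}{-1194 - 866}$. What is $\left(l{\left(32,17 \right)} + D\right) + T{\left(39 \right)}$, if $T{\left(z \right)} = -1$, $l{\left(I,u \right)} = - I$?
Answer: $- \frac{66237}{2060} \approx -32.154$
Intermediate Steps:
$D = \frac{1743}{2060}$ ($D = - \frac{1743}{-2060} = \left(-1743\right) \left(- \frac{1}{2060}\right) = \frac{1743}{2060} \approx 0.84612$)
$\left(l{\left(32,17 \right)} + D\right) + T{\left(39 \right)} = \left(\left(-1\right) 32 + \frac{1743}{2060}\right) - 1 = \left(-32 + \frac{1743}{2060}\right) - 1 = - \frac{64177}{2060} - 1 = - \frac{66237}{2060}$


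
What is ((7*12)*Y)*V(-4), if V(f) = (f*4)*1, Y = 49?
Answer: -65856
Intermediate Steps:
V(f) = 4*f (V(f) = (4*f)*1 = 4*f)
((7*12)*Y)*V(-4) = ((7*12)*49)*(4*(-4)) = (84*49)*(-16) = 4116*(-16) = -65856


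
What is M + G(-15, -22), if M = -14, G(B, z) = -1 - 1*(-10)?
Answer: -5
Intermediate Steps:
G(B, z) = 9 (G(B, z) = -1 + 10 = 9)
M + G(-15, -22) = -14 + 9 = -5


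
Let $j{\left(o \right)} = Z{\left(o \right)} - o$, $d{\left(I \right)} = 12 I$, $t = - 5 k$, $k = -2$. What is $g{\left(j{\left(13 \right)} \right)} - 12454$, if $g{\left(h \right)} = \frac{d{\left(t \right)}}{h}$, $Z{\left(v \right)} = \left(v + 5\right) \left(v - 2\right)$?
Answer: $- \frac{460774}{37} \approx -12453.0$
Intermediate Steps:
$t = 10$ ($t = \left(-5\right) \left(-2\right) = 10$)
$Z{\left(v \right)} = \left(-2 + v\right) \left(5 + v\right)$ ($Z{\left(v \right)} = \left(5 + v\right) \left(-2 + v\right) = \left(-2 + v\right) \left(5 + v\right)$)
$j{\left(o \right)} = -10 + o^{2} + 2 o$ ($j{\left(o \right)} = \left(-10 + o^{2} + 3 o\right) - o = -10 + o^{2} + 2 o$)
$g{\left(h \right)} = \frac{120}{h}$ ($g{\left(h \right)} = \frac{12 \cdot 10}{h} = \frac{120}{h}$)
$g{\left(j{\left(13 \right)} \right)} - 12454 = \frac{120}{-10 + 13^{2} + 2 \cdot 13} - 12454 = \frac{120}{-10 + 169 + 26} - 12454 = \frac{120}{185} - 12454 = 120 \cdot \frac{1}{185} - 12454 = \frac{24}{37} - 12454 = - \frac{460774}{37}$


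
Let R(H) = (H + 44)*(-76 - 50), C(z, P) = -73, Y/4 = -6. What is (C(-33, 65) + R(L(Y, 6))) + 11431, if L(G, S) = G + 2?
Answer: 8586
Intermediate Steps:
Y = -24 (Y = 4*(-6) = -24)
L(G, S) = 2 + G
R(H) = -5544 - 126*H (R(H) = (44 + H)*(-126) = -5544 - 126*H)
(C(-33, 65) + R(L(Y, 6))) + 11431 = (-73 + (-5544 - 126*(2 - 24))) + 11431 = (-73 + (-5544 - 126*(-22))) + 11431 = (-73 + (-5544 + 2772)) + 11431 = (-73 - 2772) + 11431 = -2845 + 11431 = 8586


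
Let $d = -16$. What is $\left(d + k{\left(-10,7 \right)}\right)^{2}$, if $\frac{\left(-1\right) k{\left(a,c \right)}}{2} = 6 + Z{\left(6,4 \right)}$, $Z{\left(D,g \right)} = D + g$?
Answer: $2304$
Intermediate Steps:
$k{\left(a,c \right)} = -32$ ($k{\left(a,c \right)} = - 2 \left(6 + \left(6 + 4\right)\right) = - 2 \left(6 + 10\right) = \left(-2\right) 16 = -32$)
$\left(d + k{\left(-10,7 \right)}\right)^{2} = \left(-16 - 32\right)^{2} = \left(-48\right)^{2} = 2304$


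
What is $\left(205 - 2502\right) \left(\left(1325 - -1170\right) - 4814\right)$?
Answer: $5326743$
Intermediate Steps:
$\left(205 - 2502\right) \left(\left(1325 - -1170\right) - 4814\right) = - 2297 \left(\left(1325 + 1170\right) - 4814\right) = - 2297 \left(2495 - 4814\right) = \left(-2297\right) \left(-2319\right) = 5326743$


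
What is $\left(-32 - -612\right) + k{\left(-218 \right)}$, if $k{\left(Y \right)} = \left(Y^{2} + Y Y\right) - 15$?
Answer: $95613$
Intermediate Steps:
$k{\left(Y \right)} = -15 + 2 Y^{2}$ ($k{\left(Y \right)} = \left(Y^{2} + Y^{2}\right) - 15 = 2 Y^{2} - 15 = -15 + 2 Y^{2}$)
$\left(-32 - -612\right) + k{\left(-218 \right)} = \left(-32 - -612\right) - \left(15 - 2 \left(-218\right)^{2}\right) = \left(-32 + 612\right) + \left(-15 + 2 \cdot 47524\right) = 580 + \left(-15 + 95048\right) = 580 + 95033 = 95613$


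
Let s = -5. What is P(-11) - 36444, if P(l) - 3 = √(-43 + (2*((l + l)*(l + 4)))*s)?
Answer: -36441 + I*√1583 ≈ -36441.0 + 39.787*I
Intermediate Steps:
P(l) = 3 + √(-43 - 20*l*(4 + l)) (P(l) = 3 + √(-43 + (2*((l + l)*(l + 4)))*(-5)) = 3 + √(-43 + (2*((2*l)*(4 + l)))*(-5)) = 3 + √(-43 + (2*(2*l*(4 + l)))*(-5)) = 3 + √(-43 + (4*l*(4 + l))*(-5)) = 3 + √(-43 - 20*l*(4 + l)))
P(-11) - 36444 = (3 + √(-43 - 80*(-11) - 20*(-11)²)) - 36444 = (3 + √(-43 + 880 - 20*121)) - 36444 = (3 + √(-43 + 880 - 2420)) - 36444 = (3 + √(-1583)) - 36444 = (3 + I*√1583) - 36444 = -36441 + I*√1583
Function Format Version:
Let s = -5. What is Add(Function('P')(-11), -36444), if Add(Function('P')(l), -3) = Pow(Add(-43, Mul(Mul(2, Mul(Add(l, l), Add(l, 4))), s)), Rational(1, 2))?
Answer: Add(-36441, Mul(I, Pow(1583, Rational(1, 2)))) ≈ Add(-36441., Mul(39.787, I))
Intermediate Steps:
Function('P')(l) = Add(3, Pow(Add(-43, Mul(-20, l, Add(4, l))), Rational(1, 2))) (Function('P')(l) = Add(3, Pow(Add(-43, Mul(Mul(2, Mul(Add(l, l), Add(l, 4))), -5)), Rational(1, 2))) = Add(3, Pow(Add(-43, Mul(Mul(2, Mul(Mul(2, l), Add(4, l))), -5)), Rational(1, 2))) = Add(3, Pow(Add(-43, Mul(Mul(2, Mul(2, l, Add(4, l))), -5)), Rational(1, 2))) = Add(3, Pow(Add(-43, Mul(Mul(4, l, Add(4, l)), -5)), Rational(1, 2))) = Add(3, Pow(Add(-43, Mul(-20, l, Add(4, l))), Rational(1, 2))))
Add(Function('P')(-11), -36444) = Add(Add(3, Pow(Add(-43, Mul(-80, -11), Mul(-20, Pow(-11, 2))), Rational(1, 2))), -36444) = Add(Add(3, Pow(Add(-43, 880, Mul(-20, 121)), Rational(1, 2))), -36444) = Add(Add(3, Pow(Add(-43, 880, -2420), Rational(1, 2))), -36444) = Add(Add(3, Pow(-1583, Rational(1, 2))), -36444) = Add(Add(3, Mul(I, Pow(1583, Rational(1, 2)))), -36444) = Add(-36441, Mul(I, Pow(1583, Rational(1, 2))))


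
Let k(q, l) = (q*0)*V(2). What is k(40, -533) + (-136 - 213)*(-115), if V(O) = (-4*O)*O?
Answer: 40135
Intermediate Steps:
V(O) = -4*O²
k(q, l) = 0 (k(q, l) = (q*0)*(-4*2²) = 0*(-4*4) = 0*(-16) = 0)
k(40, -533) + (-136 - 213)*(-115) = 0 + (-136 - 213)*(-115) = 0 - 349*(-115) = 0 + 40135 = 40135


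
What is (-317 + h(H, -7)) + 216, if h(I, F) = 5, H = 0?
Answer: -96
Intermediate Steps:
(-317 + h(H, -7)) + 216 = (-317 + 5) + 216 = -312 + 216 = -96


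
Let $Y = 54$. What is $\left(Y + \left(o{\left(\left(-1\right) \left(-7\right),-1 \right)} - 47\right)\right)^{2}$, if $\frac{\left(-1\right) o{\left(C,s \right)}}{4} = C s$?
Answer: $1225$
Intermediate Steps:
$o{\left(C,s \right)} = - 4 C s$
$\left(Y + \left(o{\left(\left(-1\right) \left(-7\right),-1 \right)} - 47\right)\right)^{2} = \left(54 - \left(47 + 4 \left(\left(-1\right) \left(-7\right)\right) \left(-1\right)\right)\right)^{2} = \left(54 - \left(47 + 28 \left(-1\right)\right)\right)^{2} = \left(54 + \left(28 - 47\right)\right)^{2} = \left(54 - 19\right)^{2} = 35^{2} = 1225$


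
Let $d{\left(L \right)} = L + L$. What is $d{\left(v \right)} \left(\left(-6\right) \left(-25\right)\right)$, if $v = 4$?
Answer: $1200$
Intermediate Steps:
$d{\left(L \right)} = 2 L$
$d{\left(v \right)} \left(\left(-6\right) \left(-25\right)\right) = 2 \cdot 4 \left(\left(-6\right) \left(-25\right)\right) = 8 \cdot 150 = 1200$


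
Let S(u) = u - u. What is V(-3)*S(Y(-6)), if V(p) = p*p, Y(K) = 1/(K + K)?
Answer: 0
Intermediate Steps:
Y(K) = 1/(2*K)
S(u) = 0
V(p) = p²
V(-3)*S(Y(-6)) = (-3)²*0 = 9*0 = 0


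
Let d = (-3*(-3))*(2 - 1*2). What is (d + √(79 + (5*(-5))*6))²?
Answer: -71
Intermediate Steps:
d = 0 (d = 9*(2 - 2) = 9*0 = 0)
(d + √(79 + (5*(-5))*6))² = (0 + √(79 + (5*(-5))*6))² = (0 + √(79 - 25*6))² = (0 + √(79 - 150))² = (0 + √(-71))² = (0 + I*√71)² = (I*√71)² = -71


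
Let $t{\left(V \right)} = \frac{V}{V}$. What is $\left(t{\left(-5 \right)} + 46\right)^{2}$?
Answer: $2209$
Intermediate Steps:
$t{\left(V \right)} = 1$
$\left(t{\left(-5 \right)} + 46\right)^{2} = \left(1 + 46\right)^{2} = 47^{2} = 2209$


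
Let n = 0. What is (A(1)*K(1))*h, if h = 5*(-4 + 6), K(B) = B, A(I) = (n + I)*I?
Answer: 10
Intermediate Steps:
A(I) = I**2 (A(I) = (0 + I)*I = I*I = I**2)
h = 10 (h = 5*2 = 10)
(A(1)*K(1))*h = (1**2*1)*10 = (1*1)*10 = 1*10 = 10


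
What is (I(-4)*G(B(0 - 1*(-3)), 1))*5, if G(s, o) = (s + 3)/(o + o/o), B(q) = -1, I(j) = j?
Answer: -20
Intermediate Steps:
G(s, o) = (3 + s)/(1 + o) (G(s, o) = (3 + s)/(o + 1) = (3 + s)/(1 + o))
(I(-4)*G(B(0 - 1*(-3)), 1))*5 = -4*(3 - 1)/(1 + 1)*5 = -4*2/2*5 = -2*2*5 = -4*1*5 = -4*5 = -20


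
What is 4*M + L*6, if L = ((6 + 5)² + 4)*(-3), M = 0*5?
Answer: -2250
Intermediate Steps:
M = 0
L = -375 (L = (11² + 4)*(-3) = (121 + 4)*(-3) = 125*(-3) = -375)
4*M + L*6 = 4*0 - 375*6 = 0 - 2250 = -2250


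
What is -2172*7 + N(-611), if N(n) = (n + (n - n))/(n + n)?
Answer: -30407/2 ≈ -15204.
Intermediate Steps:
N(n) = 1/2 (N(n) = (n + 0)/((2*n)) = n*(1/(2*n)) = 1/2)
-2172*7 + N(-611) = -2172*7 + 1/2 = -15204 + 1/2 = -30407/2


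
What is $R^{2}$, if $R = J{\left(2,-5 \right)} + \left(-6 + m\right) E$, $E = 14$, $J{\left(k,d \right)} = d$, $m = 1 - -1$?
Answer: $3721$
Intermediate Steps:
$m = 2$ ($m = 1 + 1 = 2$)
$R = -61$ ($R = -5 + \left(-6 + 2\right) 14 = -5 - 56 = -61$)
$R^{2} = \left(-61\right)^{2} = 3721$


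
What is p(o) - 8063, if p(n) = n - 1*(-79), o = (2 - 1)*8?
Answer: -7976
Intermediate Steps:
o = 8 (o = 1*8 = 8)
p(n) = 79 + n (p(n) = n + 79 = 79 + n)
p(o) - 8063 = (79 + 8) - 8063 = 87 - 8063 = -7976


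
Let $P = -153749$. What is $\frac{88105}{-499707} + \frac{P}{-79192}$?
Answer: $\frac{69852240383}{39572796744} \approx 1.7652$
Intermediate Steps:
$\frac{88105}{-499707} + \frac{P}{-79192} = \frac{88105}{-499707} - \frac{153749}{-79192} = 88105 \left(- \frac{1}{499707}\right) - - \frac{153749}{79192} = - \frac{88105}{499707} + \frac{153749}{79192} = \frac{69852240383}{39572796744}$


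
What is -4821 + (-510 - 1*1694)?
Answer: -7025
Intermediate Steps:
-4821 + (-510 - 1*1694) = -4821 + (-510 - 1694) = -4821 - 2204 = -7025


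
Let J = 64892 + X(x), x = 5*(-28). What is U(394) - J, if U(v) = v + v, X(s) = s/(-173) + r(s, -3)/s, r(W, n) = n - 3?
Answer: -776309759/12110 ≈ -64105.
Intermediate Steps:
r(W, n) = -3 + n
x = -140
X(s) = -6/s - s/173 (X(s) = s/(-173) + (-3 - 3)/s = s*(-1/173) - 6/s = -s/173 - 6/s = -6/s - s/173)
J = 785852439/12110 (J = 64892 + (-6/(-140) - 1/173*(-140)) = 64892 + (-6*(-1/140) + 140/173) = 64892 + (3/70 + 140/173) = 64892 + 10319/12110 = 785852439/12110 ≈ 64893.)
U(v) = 2*v
U(394) - J = 2*394 - 1*785852439/12110 = 788 - 785852439/12110 = -776309759/12110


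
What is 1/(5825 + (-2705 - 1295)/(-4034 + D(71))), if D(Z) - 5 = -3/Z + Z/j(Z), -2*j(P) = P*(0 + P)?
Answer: 17879/104162925 ≈ 0.00017164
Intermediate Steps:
j(P) = -P**2/2 (j(P) = -P*(0 + P)/2 = -P*P/2 = -P**2/2)
D(Z) = 5 - 5/Z (D(Z) = 5 + (-3/Z + Z/((-Z**2/2))) = 5 + (-3/Z + Z*(-2/Z**2)) = 5 + (-3/Z - 2/Z) = 5 - 5/Z)
1/(5825 + (-2705 - 1295)/(-4034 + D(71))) = 1/(5825 + (-2705 - 1295)/(-4034 + (5 - 5/71))) = 1/(5825 - 4000/(-4034 + (5 - 5*1/71))) = 1/(5825 - 4000/(-4034 + (5 - 5/71))) = 1/(5825 - 4000/(-4034 + 350/71)) = 1/(5825 - 4000/(-286064/71)) = 1/(5825 - 4000*(-71/286064)) = 1/(5825 + 17750/17879) = 1/(104162925/17879) = 17879/104162925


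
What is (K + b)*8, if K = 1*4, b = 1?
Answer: 40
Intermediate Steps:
K = 4
(K + b)*8 = (4 + 1)*8 = 5*8 = 40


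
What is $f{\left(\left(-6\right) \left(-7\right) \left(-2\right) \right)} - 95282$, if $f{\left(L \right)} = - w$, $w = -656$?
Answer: $-94626$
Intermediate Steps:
$f{\left(L \right)} = 656$ ($f{\left(L \right)} = \left(-1\right) \left(-656\right) = 656$)
$f{\left(\left(-6\right) \left(-7\right) \left(-2\right) \right)} - 95282 = 656 - 95282 = -94626$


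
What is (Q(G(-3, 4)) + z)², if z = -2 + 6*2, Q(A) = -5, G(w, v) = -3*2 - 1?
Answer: 25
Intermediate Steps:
G(w, v) = -7 (G(w, v) = -6 - 1 = -7)
z = 10 (z = -2 + 12 = 10)
(Q(G(-3, 4)) + z)² = (-5 + 10)² = 5² = 25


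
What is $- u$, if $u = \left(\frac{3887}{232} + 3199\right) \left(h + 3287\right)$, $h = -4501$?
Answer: $\frac{452855385}{116} \approx 3.9039 \cdot 10^{6}$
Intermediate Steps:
$u = - \frac{452855385}{116}$ ($u = \left(\frac{3887}{232} + 3199\right) \left(-4501 + 3287\right) = \left(3887 \cdot \frac{1}{232} + 3199\right) \left(-1214\right) = \left(\frac{3887}{232} + 3199\right) \left(-1214\right) = \frac{746055}{232} \left(-1214\right) = - \frac{452855385}{116} \approx -3.9039 \cdot 10^{6}$)
$- u = \left(-1\right) \left(- \frac{452855385}{116}\right) = \frac{452855385}{116}$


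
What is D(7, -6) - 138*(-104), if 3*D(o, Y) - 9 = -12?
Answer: 14351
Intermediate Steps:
D(o, Y) = -1 (D(o, Y) = 3 + (⅓)*(-12) = 3 - 4 = -1)
D(7, -6) - 138*(-104) = -1 - 138*(-104) = -1 + 14352 = 14351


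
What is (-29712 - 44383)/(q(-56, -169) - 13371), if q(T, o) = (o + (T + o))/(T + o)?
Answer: 16671375/3008081 ≈ 5.5422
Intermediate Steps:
q(T, o) = (T + 2*o)/(T + o)
(-29712 - 44383)/(q(-56, -169) - 13371) = (-29712 - 44383)/((-56 + 2*(-169))/(-56 - 169) - 13371) = -74095/((-56 - 338)/(-225) - 13371) = -74095/(-1/225*(-394) - 13371) = -74095/(394/225 - 13371) = -74095/(-3008081/225) = -74095*(-225/3008081) = 16671375/3008081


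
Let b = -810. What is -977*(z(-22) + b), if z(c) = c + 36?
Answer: 777692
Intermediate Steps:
z(c) = 36 + c
-977*(z(-22) + b) = -977*((36 - 22) - 810) = -977*(14 - 810) = -977*(-796) = 777692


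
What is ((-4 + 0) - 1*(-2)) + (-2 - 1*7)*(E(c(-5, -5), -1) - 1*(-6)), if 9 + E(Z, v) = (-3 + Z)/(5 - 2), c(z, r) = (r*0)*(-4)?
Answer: 34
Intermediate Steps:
c(z, r) = 0 (c(z, r) = 0*(-4) = 0)
E(Z, v) = -10 + Z/3 (E(Z, v) = -9 + (-3 + Z)/(5 - 2) = -9 + (-3 + Z)/3 = -9 + (-3 + Z)*(⅓) = -9 + (-1 + Z/3) = -10 + Z/3)
((-4 + 0) - 1*(-2)) + (-2 - 1*7)*(E(c(-5, -5), -1) - 1*(-6)) = ((-4 + 0) - 1*(-2)) + (-2 - 1*7)*((-10 + (⅓)*0) - 1*(-6)) = (-4 + 2) + (-2 - 7)*((-10 + 0) + 6) = -2 - 9*(-10 + 6) = -2 - 9*(-4) = -2 + 36 = 34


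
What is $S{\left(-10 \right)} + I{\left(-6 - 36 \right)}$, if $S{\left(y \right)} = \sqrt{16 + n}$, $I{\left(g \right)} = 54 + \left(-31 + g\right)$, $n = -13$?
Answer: $-19 + \sqrt{3} \approx -17.268$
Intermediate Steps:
$I{\left(g \right)} = 23 + g$
$S{\left(y \right)} = \sqrt{3}$ ($S{\left(y \right)} = \sqrt{16 - 13} = \sqrt{3}$)
$S{\left(-10 \right)} + I{\left(-6 - 36 \right)} = \sqrt{3} + \left(23 - 42\right) = \sqrt{3} - 19 = -19 + \sqrt{3}$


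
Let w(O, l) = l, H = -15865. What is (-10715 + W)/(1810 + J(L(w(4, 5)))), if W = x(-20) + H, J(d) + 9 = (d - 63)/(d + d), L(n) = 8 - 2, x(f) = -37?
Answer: -106468/7185 ≈ -14.818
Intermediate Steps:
L(n) = 6
J(d) = -9 + (-63 + d)/(2*d) (J(d) = -9 + (d - 63)/(d + d) = -9 + (-63 + d)/((2*d)) = -9 + (-63 + d)*(1/(2*d)) = -9 + (-63 + d)/(2*d))
W = -15902 (W = -37 - 15865 = -15902)
(-10715 + W)/(1810 + J(L(w(4, 5)))) = (-10715 - 15902)/(1810 + (½)*(-63 - 17*6)/6) = -26617/(1810 + (½)*(⅙)*(-63 - 102)) = -26617/(1810 + (½)*(⅙)*(-165)) = -26617/(1810 - 55/4) = -26617/7185/4 = -26617*4/7185 = -106468/7185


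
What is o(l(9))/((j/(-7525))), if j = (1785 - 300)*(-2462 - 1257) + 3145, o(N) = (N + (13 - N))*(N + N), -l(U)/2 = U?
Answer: -50310/78851 ≈ -0.63804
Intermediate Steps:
l(U) = -2*U
o(N) = 26*N (o(N) = 13*(2*N) = 26*N)
j = -5519570 (j = 1485*(-3719) + 3145 = -5522715 + 3145 = -5519570)
o(l(9))/((j/(-7525))) = (26*(-2*9))/((-5519570/(-7525))) = (26*(-18))/((-5519570*(-1/7525))) = -468/157702/215 = -468*215/157702 = -50310/78851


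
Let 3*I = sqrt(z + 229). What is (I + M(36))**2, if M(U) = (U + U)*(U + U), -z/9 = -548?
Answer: (15552 + sqrt(5161))**2/9 ≈ 2.7123e+7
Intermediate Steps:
z = 4932 (z = -9*(-548) = 4932)
M(U) = 4*U**2 (M(U) = (2*U)*(2*U) = 4*U**2)
I = sqrt(5161)/3 (I = sqrt(4932 + 229)/3 = sqrt(5161)/3 ≈ 23.947)
(I + M(36))**2 = (sqrt(5161)/3 + 4*36**2)**2 = (sqrt(5161)/3 + 4*1296)**2 = (sqrt(5161)/3 + 5184)**2 = (5184 + sqrt(5161)/3)**2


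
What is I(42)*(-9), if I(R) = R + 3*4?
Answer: -486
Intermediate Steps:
I(R) = 12 + R (I(R) = R + 12 = 12 + R)
I(42)*(-9) = (12 + 42)*(-9) = 54*(-9) = -486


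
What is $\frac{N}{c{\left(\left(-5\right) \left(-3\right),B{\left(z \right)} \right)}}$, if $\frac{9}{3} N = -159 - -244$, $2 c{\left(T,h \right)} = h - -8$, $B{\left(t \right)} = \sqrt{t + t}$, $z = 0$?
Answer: $\frac{85}{12} \approx 7.0833$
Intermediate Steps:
$B{\left(t \right)} = \sqrt{2} \sqrt{t}$ ($B{\left(t \right)} = \sqrt{2 t} = \sqrt{2} \sqrt{t}$)
$c{\left(T,h \right)} = 4 + \frac{h}{2}$ ($c{\left(T,h \right)} = \frac{h - -8}{2} = \frac{h + 8}{2} = \frac{8 + h}{2} = 4 + \frac{h}{2}$)
$N = \frac{85}{3}$ ($N = \frac{-159 - -244}{3} = \frac{-159 + 244}{3} = \frac{1}{3} \cdot 85 = \frac{85}{3} \approx 28.333$)
$\frac{N}{c{\left(\left(-5\right) \left(-3\right),B{\left(z \right)} \right)}} = \frac{85}{3 \left(4 + \frac{\sqrt{2} \sqrt{0}}{2}\right)} = \frac{85}{3 \left(4 + \frac{\sqrt{2} \cdot 0}{2}\right)} = \frac{85}{3 \left(4 + \frac{1}{2} \cdot 0\right)} = \frac{85}{3 \left(4 + 0\right)} = \frac{85}{3 \cdot 4} = \frac{85}{3} \cdot \frac{1}{4} = \frac{85}{12}$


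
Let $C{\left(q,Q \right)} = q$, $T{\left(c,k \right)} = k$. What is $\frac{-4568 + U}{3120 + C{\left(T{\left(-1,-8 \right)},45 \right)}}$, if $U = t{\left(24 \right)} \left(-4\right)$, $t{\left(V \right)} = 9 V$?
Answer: $- \frac{679}{389} \approx -1.7455$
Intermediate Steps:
$U = -864$ ($U = 9 \cdot 24 \left(-4\right) = 216 \left(-4\right) = -864$)
$\frac{-4568 + U}{3120 + C{\left(T{\left(-1,-8 \right)},45 \right)}} = \frac{-4568 - 864}{3120 - 8} = - \frac{5432}{3112} = \left(-5432\right) \frac{1}{3112} = - \frac{679}{389}$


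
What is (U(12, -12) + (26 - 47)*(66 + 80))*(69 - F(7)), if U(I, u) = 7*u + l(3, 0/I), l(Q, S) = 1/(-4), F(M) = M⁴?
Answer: 7346383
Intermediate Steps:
l(Q, S) = -¼
U(I, u) = -¼ + 7*u (U(I, u) = 7*u - ¼ = -¼ + 7*u)
(U(12, -12) + (26 - 47)*(66 + 80))*(69 - F(7)) = ((-¼ + 7*(-12)) + (26 - 47)*(66 + 80))*(69 - 1*7⁴) = ((-¼ - 84) - 21*146)*(69 - 1*2401) = (-337/4 - 3066)*(69 - 2401) = -12601/4*(-2332) = 7346383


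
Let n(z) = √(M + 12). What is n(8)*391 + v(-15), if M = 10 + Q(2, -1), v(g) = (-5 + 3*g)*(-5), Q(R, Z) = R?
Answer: 250 + 782*√6 ≈ 2165.5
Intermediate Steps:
v(g) = 25 - 15*g
M = 12 (M = 10 + 2 = 12)
n(z) = 2*√6 (n(z) = √(12 + 12) = √24 = 2*√6)
n(8)*391 + v(-15) = (2*√6)*391 + (25 - 15*(-15)) = 782*√6 + (25 + 225) = 782*√6 + 250 = 250 + 782*√6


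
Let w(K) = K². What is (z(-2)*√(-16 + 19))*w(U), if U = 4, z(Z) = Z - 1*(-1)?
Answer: -16*√3 ≈ -27.713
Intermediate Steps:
z(Z) = 1 + Z (z(Z) = Z + 1 = 1 + Z)
(z(-2)*√(-16 + 19))*w(U) = ((1 - 2)*√(-16 + 19))*4² = -√3*16 = -16*√3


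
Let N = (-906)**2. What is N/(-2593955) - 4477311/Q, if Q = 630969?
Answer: -4043955108363/545568397465 ≈ -7.4124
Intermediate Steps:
N = 820836
N/(-2593955) - 4477311/Q = 820836/(-2593955) - 4477311/630969 = 820836*(-1/2593955) - 4477311*1/630969 = -820836/2593955 - 1492437/210323 = -4043955108363/545568397465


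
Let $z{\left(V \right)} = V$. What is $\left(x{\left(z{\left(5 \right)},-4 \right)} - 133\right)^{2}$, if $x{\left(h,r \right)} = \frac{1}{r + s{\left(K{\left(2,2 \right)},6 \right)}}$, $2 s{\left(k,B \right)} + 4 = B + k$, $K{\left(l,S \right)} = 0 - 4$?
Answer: $\frac{443556}{25} \approx 17742.0$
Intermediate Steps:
$K{\left(l,S \right)} = -4$ ($K{\left(l,S \right)} = 0 - 4 = -4$)
$s{\left(k,B \right)} = -2 + \frac{B}{2} + \frac{k}{2}$ ($s{\left(k,B \right)} = -2 + \frac{B + k}{2} = -2 + \left(\frac{B}{2} + \frac{k}{2}\right) = -2 + \frac{B}{2} + \frac{k}{2}$)
$x{\left(h,r \right)} = \frac{1}{-1 + r}$ ($x{\left(h,r \right)} = \frac{1}{r + \left(-2 + \frac{1}{2} \cdot 6 + \frac{1}{2} \left(-4\right)\right)} = \frac{1}{r - 1} = \frac{1}{-1 + r}$)
$\left(x{\left(z{\left(5 \right)},-4 \right)} - 133\right)^{2} = \left(\frac{1}{-1 - 4} - 133\right)^{2} = \left(\frac{1}{-5} - 133\right)^{2} = \left(- \frac{1}{5} - 133\right)^{2} = \left(- \frac{666}{5}\right)^{2} = \frac{443556}{25}$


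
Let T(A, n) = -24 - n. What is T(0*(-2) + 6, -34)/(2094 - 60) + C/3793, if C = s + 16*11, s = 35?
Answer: 233552/3857481 ≈ 0.060545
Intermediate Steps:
C = 211 (C = 35 + 16*11 = 35 + 176 = 211)
T(0*(-2) + 6, -34)/(2094 - 60) + C/3793 = (-24 - 1*(-34))/(2094 - 60) + 211/3793 = (-24 + 34)/2034 + 211*(1/3793) = 10*(1/2034) + 211/3793 = 5/1017 + 211/3793 = 233552/3857481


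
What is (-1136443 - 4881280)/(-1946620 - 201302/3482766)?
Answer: 10479160530909/3389811076111 ≈ 3.0914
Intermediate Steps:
(-1136443 - 4881280)/(-1946620 - 201302/3482766) = -6017723/(-1946620 - 201302*1/3482766) = -6017723/(-1946620 - 100651/1741383) = -6017723/(-3389811076111/1741383) = -6017723*(-1741383/3389811076111) = 10479160530909/3389811076111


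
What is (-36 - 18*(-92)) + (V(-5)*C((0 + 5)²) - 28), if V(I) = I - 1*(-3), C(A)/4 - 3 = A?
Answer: 1368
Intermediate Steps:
C(A) = 12 + 4*A
V(I) = 3 + I (V(I) = I + 3 = 3 + I)
(-36 - 18*(-92)) + (V(-5)*C((0 + 5)²) - 28) = (-36 - 18*(-92)) + ((3 - 5)*(12 + 4*(0 + 5)²) - 28) = (-36 + 1656) + (-2*(12 + 4*5²) - 28) = 1620 + (-2*(12 + 4*25) - 28) = 1620 + (-2*(12 + 100) - 28) = 1620 + (-2*112 - 28) = 1620 + (-224 - 28) = 1620 - 252 = 1368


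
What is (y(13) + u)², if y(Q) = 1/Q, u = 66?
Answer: 737881/169 ≈ 4366.2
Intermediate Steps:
(y(13) + u)² = (1/13 + 66)² = (859/13)² = 737881/169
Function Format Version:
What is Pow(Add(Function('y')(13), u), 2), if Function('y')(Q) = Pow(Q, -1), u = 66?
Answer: Rational(737881, 169) ≈ 4366.2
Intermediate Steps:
Pow(Add(Function('y')(13), u), 2) = Pow(Add(Pow(13, -1), 66), 2) = Pow(Add(Rational(1, 13), 66), 2) = Pow(Rational(859, 13), 2) = Rational(737881, 169)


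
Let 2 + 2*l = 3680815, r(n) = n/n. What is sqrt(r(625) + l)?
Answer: sqrt(7361630)/2 ≈ 1356.6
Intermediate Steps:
r(n) = 1
l = 3680813/2 (l = -1 + (1/2)*3680815 = -1 + 3680815/2 = 3680813/2 ≈ 1.8404e+6)
sqrt(r(625) + l) = sqrt(1 + 3680813/2) = sqrt(3680815/2) = sqrt(7361630)/2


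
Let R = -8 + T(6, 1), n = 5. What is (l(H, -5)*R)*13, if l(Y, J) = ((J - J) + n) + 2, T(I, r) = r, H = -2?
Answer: -637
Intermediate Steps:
l(Y, J) = 7 (l(Y, J) = ((J - J) + 5) + 2 = (0 + 5) + 2 = 5 + 2 = 7)
R = -7 (R = -8 + 1 = -7)
(l(H, -5)*R)*13 = (7*(-7))*13 = -49*13 = -637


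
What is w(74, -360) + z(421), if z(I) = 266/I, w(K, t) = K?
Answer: 31420/421 ≈ 74.632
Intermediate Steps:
w(74, -360) + z(421) = 74 + 266/421 = 31420/421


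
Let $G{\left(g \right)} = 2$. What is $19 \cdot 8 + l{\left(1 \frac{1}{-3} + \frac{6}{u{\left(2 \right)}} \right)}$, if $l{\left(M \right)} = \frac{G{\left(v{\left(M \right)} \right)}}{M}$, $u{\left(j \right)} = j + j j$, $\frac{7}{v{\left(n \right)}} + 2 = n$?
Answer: $155$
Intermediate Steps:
$v{\left(n \right)} = \frac{7}{-2 + n}$
$u{\left(j \right)} = j + j^{2}$
$l{\left(M \right)} = \frac{2}{M}$
$19 \cdot 8 + l{\left(1 \frac{1}{-3} + \frac{6}{u{\left(2 \right)}} \right)} = 19 \cdot 8 + \frac{2}{1 \frac{1}{-3} + \frac{6}{2 \left(1 + 2\right)}} = 152 + \frac{2}{1 \left(- \frac{1}{3}\right) + \frac{6}{2 \cdot 3}} = 152 + \frac{2}{- \frac{1}{3} + \frac{6}{6}} = 152 + \frac{2}{- \frac{1}{3} + 6 \cdot \frac{1}{6}} = 152 + \frac{2}{- \frac{1}{3} + 1} = 152 + \frac{2}{\frac{2}{3}} = 152 + 2 \cdot \frac{3}{2} = 152 + 3 = 155$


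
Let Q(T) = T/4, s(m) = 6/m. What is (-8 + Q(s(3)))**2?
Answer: 225/4 ≈ 56.250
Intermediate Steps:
Q(T) = T/4 (Q(T) = T*(1/4) = T/4)
(-8 + Q(s(3)))**2 = (-8 + (6/3)/4)**2 = (-8 + (6*(1/3))/4)**2 = (-8 + (1/4)*2)**2 = (-8 + 1/2)**2 = (-15/2)**2 = 225/4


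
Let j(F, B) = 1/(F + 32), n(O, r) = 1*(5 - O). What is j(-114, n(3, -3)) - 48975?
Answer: -4015951/82 ≈ -48975.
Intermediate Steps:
n(O, r) = 5 - O
j(F, B) = 1/(32 + F)
j(-114, n(3, -3)) - 48975 = 1/(32 - 114) - 48975 = 1/(-82) - 48975 = -1/82 - 48975 = -4015951/82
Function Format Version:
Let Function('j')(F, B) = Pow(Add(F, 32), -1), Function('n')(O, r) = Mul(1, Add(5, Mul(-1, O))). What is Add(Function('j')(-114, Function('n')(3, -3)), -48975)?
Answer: Rational(-4015951, 82) ≈ -48975.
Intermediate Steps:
Function('n')(O, r) = Add(5, Mul(-1, O))
Function('j')(F, B) = Pow(Add(32, F), -1)
Add(Function('j')(-114, Function('n')(3, -3)), -48975) = Add(Pow(Add(32, -114), -1), -48975) = Add(Pow(-82, -1), -48975) = Add(Rational(-1, 82), -48975) = Rational(-4015951, 82)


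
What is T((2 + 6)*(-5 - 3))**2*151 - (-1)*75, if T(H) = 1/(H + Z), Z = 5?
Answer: 261226/3481 ≈ 75.043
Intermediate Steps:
T(H) = 1/(5 + H) (T(H) = 1/(H + 5) = 1/(5 + H))
T((2 + 6)*(-5 - 3))**2*151 - (-1)*75 = (1/(5 + (2 + 6)*(-5 - 3)))**2*151 - (-1)*75 = (1/(5 + 8*(-8)))**2*151 - 1*(-75) = (1/(5 - 64))**2*151 + 75 = (1/(-59))**2*151 + 75 = (-1/59)**2*151 + 75 = (1/3481)*151 + 75 = 151/3481 + 75 = 261226/3481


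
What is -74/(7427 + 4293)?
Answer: -37/5860 ≈ -0.0063140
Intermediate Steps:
-74/(7427 + 4293) = -74/11720 = -74*1/11720 = -37/5860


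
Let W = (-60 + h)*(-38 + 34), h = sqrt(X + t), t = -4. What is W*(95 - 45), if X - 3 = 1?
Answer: 12000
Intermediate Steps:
X = 4 (X = 3 + 1 = 4)
h = 0 (h = sqrt(4 - 4) = sqrt(0) = 0)
W = 240 (W = (-60 + 0)*(-38 + 34) = -60*(-4) = 240)
W*(95 - 45) = 240*(95 - 45) = 240*50 = 12000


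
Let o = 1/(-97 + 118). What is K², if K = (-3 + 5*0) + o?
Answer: 3844/441 ≈ 8.7166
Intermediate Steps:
o = 1/21 ≈ 0.047619
K = -62/21 (K = (-3 + 5*0) + 1/21 = (-3 + 0) + 1/21 = -3 + 1/21 = -62/21 ≈ -2.9524)
K² = (-62/21)² = 3844/441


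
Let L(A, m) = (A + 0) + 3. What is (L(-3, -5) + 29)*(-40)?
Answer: -1160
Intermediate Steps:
L(A, m) = 3 + A (L(A, m) = A + 3 = 3 + A)
(L(-3, -5) + 29)*(-40) = ((3 - 3) + 29)*(-40) = (0 + 29)*(-40) = 29*(-40) = -1160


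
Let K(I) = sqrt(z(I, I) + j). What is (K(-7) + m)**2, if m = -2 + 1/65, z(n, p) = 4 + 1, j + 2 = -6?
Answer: 3966/4225 - 258*I*sqrt(3)/65 ≈ 0.9387 - 6.8749*I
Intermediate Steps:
j = -8 (j = -2 - 6 = -8)
z(n, p) = 5
m = -129/65 (m = -2 + 1/65 = -129/65 ≈ -1.9846)
K(I) = I*sqrt(3) (K(I) = sqrt(5 - 8) = sqrt(-3) = I*sqrt(3))
(K(-7) + m)**2 = (I*sqrt(3) - 129/65)**2 = (-129/65 + I*sqrt(3))**2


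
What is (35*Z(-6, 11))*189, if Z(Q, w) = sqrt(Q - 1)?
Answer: 6615*I*sqrt(7) ≈ 17502.0*I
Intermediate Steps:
Z(Q, w) = sqrt(-1 + Q)
(35*Z(-6, 11))*189 = (35*sqrt(-1 - 6))*189 = (35*sqrt(-7))*189 = (35*(I*sqrt(7)))*189 = (35*I*sqrt(7))*189 = 6615*I*sqrt(7)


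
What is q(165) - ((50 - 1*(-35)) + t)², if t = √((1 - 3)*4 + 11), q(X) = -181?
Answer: -7409 - 170*√3 ≈ -7703.4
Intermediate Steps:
t = √3 (t = √(-2*4 + 11) = √(-8 + 11) = √3 ≈ 1.7320)
q(165) - ((50 - 1*(-35)) + t)² = -181 - ((50 - 1*(-35)) + √3)² = -181 - ((50 + 35) + √3)² = -181 - (85 + √3)²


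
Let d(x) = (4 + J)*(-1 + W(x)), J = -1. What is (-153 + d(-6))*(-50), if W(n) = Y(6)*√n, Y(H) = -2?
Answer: 7800 + 300*I*√6 ≈ 7800.0 + 734.85*I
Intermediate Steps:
W(n) = -2*√n
d(x) = -3 - 6*√x (d(x) = (4 - 1)*(-1 - 2*√x) = 3*(-1 - 2*√x) = -3 - 6*√x)
(-153 + d(-6))*(-50) = (-153 + (-3 - 6*I*√6))*(-50) = (-156 - 6*I*√6)*(-50) = 7800 + 300*I*√6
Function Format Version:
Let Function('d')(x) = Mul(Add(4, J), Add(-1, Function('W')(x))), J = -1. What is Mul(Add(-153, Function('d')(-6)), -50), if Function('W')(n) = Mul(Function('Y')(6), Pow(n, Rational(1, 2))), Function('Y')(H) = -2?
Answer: Add(7800, Mul(300, I, Pow(6, Rational(1, 2)))) ≈ Add(7800.0, Mul(734.85, I))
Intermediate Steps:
Function('W')(n) = Mul(-2, Pow(n, Rational(1, 2)))
Function('d')(x) = Add(-3, Mul(-6, Pow(x, Rational(1, 2)))) (Function('d')(x) = Mul(Add(4, -1), Add(-1, Mul(-2, Pow(x, Rational(1, 2))))) = Mul(3, Add(-1, Mul(-2, Pow(x, Rational(1, 2))))) = Add(-3, Mul(-6, Pow(x, Rational(1, 2)))))
Mul(Add(-153, Function('d')(-6)), -50) = Mul(Add(-153, Add(-3, Mul(-6, Pow(-6, Rational(1, 2))))), -50) = Mul(Add(-153, Add(-3, Mul(-6, Mul(I, Pow(6, Rational(1, 2)))))), -50) = Mul(Add(-153, Add(-3, Mul(-6, I, Pow(6, Rational(1, 2))))), -50) = Mul(Add(-156, Mul(-6, I, Pow(6, Rational(1, 2)))), -50) = Add(7800, Mul(300, I, Pow(6, Rational(1, 2))))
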